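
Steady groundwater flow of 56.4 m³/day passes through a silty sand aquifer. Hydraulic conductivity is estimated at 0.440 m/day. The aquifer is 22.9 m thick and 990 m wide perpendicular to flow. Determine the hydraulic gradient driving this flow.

Cross-sectional area A = 990 × 22.9 = 22671 m².
From Q = K·A·i, i = Q / (K·A) = 56.4 / (0.4400 × 22671) = 0.005654.

0.00565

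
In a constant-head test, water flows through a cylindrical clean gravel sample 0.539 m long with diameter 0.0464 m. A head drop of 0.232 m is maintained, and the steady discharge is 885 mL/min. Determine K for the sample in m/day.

Cross-sectional area A = π·(d/2)² = π × (0.0464/2)² = 0.001691 m².
Convert discharge: 885 mL/min = 1.475e-05 m³/s.
Darcy's law rearranged: K = Q·L / (A·Δh) = 1.475e-05 × 0.539 / (0.001691 × 0.232) = 0.02027 m/s = 1751 m/day.

1750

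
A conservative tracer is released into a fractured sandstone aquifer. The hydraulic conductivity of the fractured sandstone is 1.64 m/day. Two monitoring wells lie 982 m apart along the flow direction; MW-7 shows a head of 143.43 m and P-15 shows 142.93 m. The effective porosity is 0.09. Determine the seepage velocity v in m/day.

0.00928

Hydraulic gradient i = (143.43 − 142.93) / 982 = 0.5 / 982 = 0.0005092.
Darcy flux q = K · i = 1.640 × 0.0005092 = 0.0008350 m/day.
Seepage velocity v = q / n_e = 0.0008350 / 0.09 = 0.009278 m/day.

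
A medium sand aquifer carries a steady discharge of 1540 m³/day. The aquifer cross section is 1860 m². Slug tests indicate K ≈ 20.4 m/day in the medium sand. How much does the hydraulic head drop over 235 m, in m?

9.54

From Q = K·A·i, i = Q / (K·A) = 1540 / (20.40 × 1860) = 0.04059.
Head loss Δh = i · L = 0.04059 × 235 = 9.538 m.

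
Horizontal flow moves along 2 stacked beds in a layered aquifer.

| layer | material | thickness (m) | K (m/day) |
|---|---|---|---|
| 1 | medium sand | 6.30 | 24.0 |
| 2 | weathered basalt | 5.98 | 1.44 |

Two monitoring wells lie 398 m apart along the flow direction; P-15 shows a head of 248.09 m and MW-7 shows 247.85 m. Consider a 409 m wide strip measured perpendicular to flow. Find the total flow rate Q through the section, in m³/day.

Flow is parallel to layering, so each bed carries its own Darcy discharge and the transmissivities add.
Σ(K_i·b_i) = 24.0×6.30 + 1.44×5.98 = 159.8 m²/day.
Hydraulic gradient i = (248.09 − 247.85) / 398 = 0.24 / 398 = 0.0006030.
Q = Σ(K_i·b_i) · W · i = 159.8 × 409 × 0.0006030 = 39.41 m³/day.

39.4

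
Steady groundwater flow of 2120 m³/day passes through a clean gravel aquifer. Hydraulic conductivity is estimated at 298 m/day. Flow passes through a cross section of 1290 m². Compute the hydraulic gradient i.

0.00551

From Q = K·A·i, i = Q / (K·A) = 2120 / (298.0 × 1290) = 0.005515.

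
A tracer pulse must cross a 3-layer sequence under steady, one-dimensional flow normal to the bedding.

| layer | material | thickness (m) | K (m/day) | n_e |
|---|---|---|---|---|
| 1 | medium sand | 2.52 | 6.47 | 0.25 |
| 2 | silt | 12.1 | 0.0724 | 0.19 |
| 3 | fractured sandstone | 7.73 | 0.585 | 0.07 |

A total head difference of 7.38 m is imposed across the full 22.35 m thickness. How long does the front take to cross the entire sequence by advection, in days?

With flow normal to the layers, continuity requires the same specific discharge q through every layer.
Σ(b_i/K_i) = 2.52/6.47 + 12.1/0.0724 + 7.73/0.585 = 180.7 d.
q = Δh / Σ(b_i/K_i) = 7.38 / 180.7 = 0.04083 m/day.
In each layer the seepage velocity is v_i = q/n_i, so the layer transit time is t_i = b_i·n_i / q:
  layer 1 (medium sand): t_1 = 2.52 × 0.25 / 0.04083 = 15.43 d
  layer 2 (silt): t_2 = 12.1 × 0.19 / 0.04083 = 56.30 d
  layer 3 (fractured sandstone): t_3 = 7.73 × 0.07 / 0.04083 = 13.25 d
Total t = Σ t_i = 84.98 days.

85.0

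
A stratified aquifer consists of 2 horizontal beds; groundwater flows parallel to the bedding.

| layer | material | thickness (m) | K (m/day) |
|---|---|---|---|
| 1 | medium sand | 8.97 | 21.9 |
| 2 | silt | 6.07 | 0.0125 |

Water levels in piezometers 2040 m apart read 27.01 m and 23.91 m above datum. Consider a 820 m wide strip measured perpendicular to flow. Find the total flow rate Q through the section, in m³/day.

Flow is parallel to layering, so each bed carries its own Darcy discharge and the transmissivities add.
Σ(K_i·b_i) = 21.9×8.97 + 0.0125×6.07 = 196.5 m²/day.
Hydraulic gradient i = (27.01 − 23.91) / 2040 = 3.1 / 2040 = 0.001520.
Q = Σ(K_i·b_i) · W · i = 196.5 × 820 × 0.001520 = 244.9 m³/day.

245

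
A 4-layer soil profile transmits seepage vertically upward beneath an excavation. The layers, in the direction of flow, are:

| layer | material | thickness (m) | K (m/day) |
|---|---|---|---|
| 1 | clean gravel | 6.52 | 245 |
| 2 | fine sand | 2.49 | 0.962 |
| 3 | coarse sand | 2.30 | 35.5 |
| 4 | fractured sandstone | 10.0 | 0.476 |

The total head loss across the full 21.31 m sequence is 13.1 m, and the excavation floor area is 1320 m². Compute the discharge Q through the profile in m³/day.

Flow is perpendicular to layering, so the layers act in series and the equivalent K is the thickness-weighted harmonic mean.
Total thickness L = 6.52 + 2.49 + 2.30 + 10.0 = 21.31 m.
Σ(b_i/K_i) = 6.52/245 + 2.49/0.962 + 2.30/35.5 + 10.0/0.476 = 23.69 d.
K_eq = L / Σ(b_i/K_i) = 21.31 / 23.69 = 0.8996 m/day.
Q = K_eq · A · (Δh/L) = 0.8996 × 1320 × (13.1/21.31) = 730.0 m³/day.

730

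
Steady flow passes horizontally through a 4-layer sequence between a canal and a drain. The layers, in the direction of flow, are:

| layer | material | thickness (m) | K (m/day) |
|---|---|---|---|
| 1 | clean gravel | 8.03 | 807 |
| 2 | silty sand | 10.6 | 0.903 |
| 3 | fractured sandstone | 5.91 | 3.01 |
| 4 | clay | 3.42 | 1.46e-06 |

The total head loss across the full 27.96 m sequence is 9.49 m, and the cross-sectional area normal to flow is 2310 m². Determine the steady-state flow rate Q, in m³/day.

Flow is perpendicular to layering, so the layers act in series and the equivalent K is the thickness-weighted harmonic mean.
Total thickness L = 8.03 + 10.6 + 5.91 + 3.42 = 27.96 m.
Σ(b_i/K_i) = 8.03/807 + 10.6/0.903 + 5.91/3.01 + 3.42/1.46e-06 = 2.342e+06 d.
K_eq = L / Σ(b_i/K_i) = 27.96 / 2.342e+06 = 1.194e-05 m/day.
Q = K_eq · A · (Δh/L) = 1.194e-05 × 2310 × (9.49/27.96) = 0.009358 m³/day.

0.00936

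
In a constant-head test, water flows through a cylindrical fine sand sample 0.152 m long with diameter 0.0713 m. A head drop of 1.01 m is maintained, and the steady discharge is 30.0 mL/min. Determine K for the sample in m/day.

Cross-sectional area A = π·(d/2)² = π × (0.0713/2)² = 0.003993 m².
Convert discharge: 30.0 mL/min = 5.000e-07 m³/s.
Darcy's law rearranged: K = Q·L / (A·Δh) = 5.000e-07 × 0.152 / (0.003993 × 1.01) = 1.885e-05 m/s = 1.628 m/day.

1.63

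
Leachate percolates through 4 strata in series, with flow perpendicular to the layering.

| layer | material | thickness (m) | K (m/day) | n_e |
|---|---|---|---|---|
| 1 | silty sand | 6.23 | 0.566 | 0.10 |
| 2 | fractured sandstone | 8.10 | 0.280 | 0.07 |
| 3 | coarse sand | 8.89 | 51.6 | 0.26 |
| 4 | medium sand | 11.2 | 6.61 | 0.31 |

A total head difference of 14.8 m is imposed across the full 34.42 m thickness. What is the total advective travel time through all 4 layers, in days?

With flow normal to the layers, continuity requires the same specific discharge q through every layer.
Σ(b_i/K_i) = 6.23/0.566 + 8.10/0.280 + 8.89/51.6 + 11.2/6.61 = 41.80 d.
q = Δh / Σ(b_i/K_i) = 14.8 / 41.80 = 0.3540 m/day.
In each layer the seepage velocity is v_i = q/n_i, so the layer transit time is t_i = b_i·n_i / q:
  layer 1 (silty sand): t_1 = 6.23 × 0.10 / 0.3540 = 1.760 d
  layer 2 (fractured sandstone): t_2 = 8.10 × 0.07 / 0.3540 = 1.601 d
  layer 3 (coarse sand): t_3 = 8.89 × 0.26 / 0.3540 = 6.529 d
  layer 4 (medium sand): t_4 = 11.2 × 0.31 / 0.3540 = 9.807 d
Total t = Σ t_i = 19.70 days.

19.7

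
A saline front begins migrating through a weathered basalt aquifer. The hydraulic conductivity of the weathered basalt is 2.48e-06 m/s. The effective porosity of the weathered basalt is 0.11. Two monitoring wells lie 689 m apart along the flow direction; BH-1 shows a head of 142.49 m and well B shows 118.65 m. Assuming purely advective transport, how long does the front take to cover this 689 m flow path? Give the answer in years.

Convert K: 2.48e-06 m/s × 86400 = 0.2143 m/day.
Hydraulic gradient i = (142.49 − 118.65) / 689 = 23.84 / 689 = 0.03460.
Darcy flux q = K · i = 0.2143 × 0.03460 = 0.007414 m/day.
Seepage velocity v = q / n_e = 0.007414 / 0.11 = 0.06740 m/day.
Travel time t = L / v = 689 / 0.06740 = 10223 days = 27.99 years.

28.0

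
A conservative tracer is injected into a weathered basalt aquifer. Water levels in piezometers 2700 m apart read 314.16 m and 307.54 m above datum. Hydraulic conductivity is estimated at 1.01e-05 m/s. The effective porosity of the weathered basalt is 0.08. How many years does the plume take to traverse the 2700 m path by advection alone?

276

Convert K: 1.01e-05 m/s × 86400 = 0.8726 m/day.
Hydraulic gradient i = (314.16 − 307.54) / 2700 = 6.62 / 2700 = 0.002452.
Darcy flux q = K · i = 0.8726 × 0.002452 = 0.002140 m/day.
Seepage velocity v = q / n_e = 0.002140 / 0.08 = 0.02674 m/day.
Travel time t = L / v = 2700 / 0.02674 = 1.010e+05 days = 276.4 years.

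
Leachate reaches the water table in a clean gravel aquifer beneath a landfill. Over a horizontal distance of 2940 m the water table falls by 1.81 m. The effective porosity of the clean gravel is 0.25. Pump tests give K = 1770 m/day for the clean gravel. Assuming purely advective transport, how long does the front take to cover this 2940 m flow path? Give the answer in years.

1.85

Hydraulic gradient i = Δh / L = 1.81 / 2940 = 0.0006156.
Darcy flux q = K · i = 1770 × 0.0006156 = 1.090 m/day.
Seepage velocity v = q / n_e = 1.090 / 0.25 = 4.359 m/day.
Travel time t = L / v = 2940 / 4.359 = 674.5 days = 1.847 years.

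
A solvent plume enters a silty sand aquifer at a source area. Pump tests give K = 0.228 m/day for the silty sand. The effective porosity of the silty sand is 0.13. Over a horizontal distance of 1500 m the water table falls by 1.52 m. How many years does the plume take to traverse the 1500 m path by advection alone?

Hydraulic gradient i = Δh / L = 1.52 / 1500 = 0.001013.
Darcy flux q = K · i = 0.2280 × 0.001013 = 0.0002310 m/day.
Seepage velocity v = q / n_e = 0.0002310 / 0.13 = 0.001777 m/day.
Travel time t = L / v = 1500 / 0.001777 = 8.440e+05 days = 2311 years.

2310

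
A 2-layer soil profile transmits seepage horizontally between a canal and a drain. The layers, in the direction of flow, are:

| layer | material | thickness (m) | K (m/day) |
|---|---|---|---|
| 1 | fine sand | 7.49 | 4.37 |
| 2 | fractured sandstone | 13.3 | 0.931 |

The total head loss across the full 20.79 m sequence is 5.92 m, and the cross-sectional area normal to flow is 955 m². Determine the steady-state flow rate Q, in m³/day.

Flow is perpendicular to layering, so the layers act in series and the equivalent K is the thickness-weighted harmonic mean.
Total thickness L = 7.49 + 13.3 = 20.79 m.
Σ(b_i/K_i) = 7.49/4.37 + 13.3/0.931 = 16.00 d.
K_eq = L / Σ(b_i/K_i) = 20.79 / 16.00 = 1.299 m/day.
Q = K_eq · A · (Δh/L) = 1.299 × 955 × (5.92/20.79) = 353.4 m³/day.

353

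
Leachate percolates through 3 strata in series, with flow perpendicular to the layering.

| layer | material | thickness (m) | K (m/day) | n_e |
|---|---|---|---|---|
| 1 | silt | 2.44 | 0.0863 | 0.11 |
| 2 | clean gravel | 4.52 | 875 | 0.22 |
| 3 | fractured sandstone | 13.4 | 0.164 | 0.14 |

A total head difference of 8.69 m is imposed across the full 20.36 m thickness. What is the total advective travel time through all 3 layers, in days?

With flow normal to the layers, continuity requires the same specific discharge q through every layer.
Σ(b_i/K_i) = 2.44/0.0863 + 4.52/875 + 13.4/0.164 = 110.0 d.
q = Δh / Σ(b_i/K_i) = 8.69 / 110.0 = 0.07901 m/day.
In each layer the seepage velocity is v_i = q/n_i, so the layer transit time is t_i = b_i·n_i / q:
  layer 1 (silt): t_1 = 2.44 × 0.11 / 0.07901 = 3.397 d
  layer 2 (clean gravel): t_2 = 4.52 × 0.22 / 0.07901 = 12.59 d
  layer 3 (fractured sandstone): t_3 = 13.4 × 0.14 / 0.07901 = 23.74 d
Total t = Σ t_i = 39.73 days.

39.7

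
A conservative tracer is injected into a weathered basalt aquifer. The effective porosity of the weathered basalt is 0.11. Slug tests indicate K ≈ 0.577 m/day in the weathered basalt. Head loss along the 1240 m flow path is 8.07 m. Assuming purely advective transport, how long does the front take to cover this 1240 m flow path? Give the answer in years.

99.4

Hydraulic gradient i = Δh / L = 8.07 / 1240 = 0.006508.
Darcy flux q = K · i = 0.5770 × 0.006508 = 0.003755 m/day.
Seepage velocity v = q / n_e = 0.003755 / 0.11 = 0.03414 m/day.
Travel time t = L / v = 1240 / 0.03414 = 36323 days = 99.45 years.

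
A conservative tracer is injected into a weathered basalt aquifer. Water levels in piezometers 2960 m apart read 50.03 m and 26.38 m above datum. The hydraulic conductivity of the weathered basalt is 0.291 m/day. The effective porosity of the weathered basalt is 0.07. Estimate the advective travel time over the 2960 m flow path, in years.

Hydraulic gradient i = (50.03 − 26.38) / 2960 = 23.65 / 2960 = 0.007990.
Darcy flux q = K · i = 0.2910 × 0.007990 = 0.002325 m/day.
Seepage velocity v = q / n_e = 0.002325 / 0.07 = 0.03322 m/day.
Travel time t = L / v = 2960 / 0.03322 = 89116 days = 244.0 years.

244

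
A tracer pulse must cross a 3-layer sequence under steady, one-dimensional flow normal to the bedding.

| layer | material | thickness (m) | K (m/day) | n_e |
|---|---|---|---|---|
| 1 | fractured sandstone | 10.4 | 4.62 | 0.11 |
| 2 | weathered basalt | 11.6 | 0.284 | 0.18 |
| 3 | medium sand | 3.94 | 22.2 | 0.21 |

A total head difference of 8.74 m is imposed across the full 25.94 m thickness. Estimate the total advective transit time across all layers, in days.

With flow normal to the layers, continuity requires the same specific discharge q through every layer.
Σ(b_i/K_i) = 10.4/4.62 + 11.6/0.284 + 3.94/22.2 = 43.27 d.
q = Δh / Σ(b_i/K_i) = 8.74 / 43.27 = 0.2020 m/day.
In each layer the seepage velocity is v_i = q/n_i, so the layer transit time is t_i = b_i·n_i / q:
  layer 1 (fractured sandstone): t_1 = 10.4 × 0.11 / 0.2020 = 5.664 d
  layer 2 (weathered basalt): t_2 = 11.6 × 0.18 / 0.2020 = 10.34 d
  layer 3 (medium sand): t_3 = 3.94 × 0.21 / 0.2020 = 4.097 d
Total t = Σ t_i = 20.10 days.

20.1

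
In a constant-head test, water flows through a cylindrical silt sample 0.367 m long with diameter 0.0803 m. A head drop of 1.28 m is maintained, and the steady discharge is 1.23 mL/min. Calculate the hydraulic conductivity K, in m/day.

0.100

Cross-sectional area A = π·(d/2)² = π × (0.0803/2)² = 0.005064 m².
Convert discharge: 1.23 mL/min = 2.050e-08 m³/s.
Darcy's law rearranged: K = Q·L / (A·Δh) = 2.050e-08 × 0.367 / (0.005064 × 1.28) = 1.161e-06 m/s = 0.1003 m/day.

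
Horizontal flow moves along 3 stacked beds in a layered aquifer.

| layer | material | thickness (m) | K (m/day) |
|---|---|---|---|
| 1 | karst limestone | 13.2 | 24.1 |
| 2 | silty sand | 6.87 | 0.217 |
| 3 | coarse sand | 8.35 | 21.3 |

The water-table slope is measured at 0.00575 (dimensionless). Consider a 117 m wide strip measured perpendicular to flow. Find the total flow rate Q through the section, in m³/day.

Flow is parallel to layering, so each bed carries its own Darcy discharge and the transmissivities add.
Σ(K_i·b_i) = 24.1×13.2 + 0.217×6.87 + 21.3×8.35 = 497.5 m²/day.
Hydraulic gradient i = 0.00575.
Q = Σ(K_i·b_i) · W · i = 497.5 × 117 × 0.005750 = 334.7 m³/day.

335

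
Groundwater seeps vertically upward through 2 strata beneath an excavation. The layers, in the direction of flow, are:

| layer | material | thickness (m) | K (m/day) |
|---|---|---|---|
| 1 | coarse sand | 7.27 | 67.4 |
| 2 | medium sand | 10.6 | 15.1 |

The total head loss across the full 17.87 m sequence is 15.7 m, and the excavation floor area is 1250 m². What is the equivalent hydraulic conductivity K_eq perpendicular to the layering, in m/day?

Flow is perpendicular to layering, so the layers act in series and the equivalent K is the thickness-weighted harmonic mean.
Total thickness L = 7.27 + 10.6 = 17.87 m.
Σ(b_i/K_i) = 7.27/67.4 + 10.6/15.1 = 0.8099 d.
K_eq = L / Σ(b_i/K_i) = 17.87 / 0.8099 = 22.07 m/day.

22.1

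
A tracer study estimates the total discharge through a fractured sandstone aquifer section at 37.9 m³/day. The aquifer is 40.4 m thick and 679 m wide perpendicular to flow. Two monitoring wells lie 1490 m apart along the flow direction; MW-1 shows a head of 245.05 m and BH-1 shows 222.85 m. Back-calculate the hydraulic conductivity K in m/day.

Cross-sectional area A = 679 × 40.4 = 27432 m².
Hydraulic gradient i = (245.05 − 222.85) / 1490 = 22.2 / 1490 = 0.01490.
From Q = K·A·i, K = Q / (A·i) = 37.9 / (27432 × 0.01490) = 0.09273 m/day.

0.0927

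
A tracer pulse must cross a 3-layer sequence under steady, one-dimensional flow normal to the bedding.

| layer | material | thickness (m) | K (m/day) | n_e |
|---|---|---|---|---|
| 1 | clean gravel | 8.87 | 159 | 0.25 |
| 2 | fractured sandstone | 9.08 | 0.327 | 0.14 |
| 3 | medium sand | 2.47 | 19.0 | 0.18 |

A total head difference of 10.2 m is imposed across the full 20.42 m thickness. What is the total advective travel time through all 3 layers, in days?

With flow normal to the layers, continuity requires the same specific discharge q through every layer.
Σ(b_i/K_i) = 8.87/159 + 9.08/0.327 + 2.47/19.0 = 27.95 d.
q = Δh / Σ(b_i/K_i) = 10.2 / 27.95 = 0.3649 m/day.
In each layer the seepage velocity is v_i = q/n_i, so the layer transit time is t_i = b_i·n_i / q:
  layer 1 (clean gravel): t_1 = 8.87 × 0.25 / 0.3649 = 6.077 d
  layer 2 (fractured sandstone): t_2 = 9.08 × 0.14 / 0.3649 = 3.484 d
  layer 3 (medium sand): t_3 = 2.47 × 0.18 / 0.3649 = 1.218 d
Total t = Σ t_i = 10.78 days.

10.8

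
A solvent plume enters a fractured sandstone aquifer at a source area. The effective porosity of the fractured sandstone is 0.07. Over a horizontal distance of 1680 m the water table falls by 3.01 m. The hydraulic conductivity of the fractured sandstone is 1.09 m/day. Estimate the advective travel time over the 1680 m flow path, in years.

Hydraulic gradient i = Δh / L = 3.01 / 1680 = 0.001792.
Darcy flux q = K · i = 1.090 × 0.001792 = 0.001953 m/day.
Seepage velocity v = q / n_e = 0.001953 / 0.07 = 0.02790 m/day.
Travel time t = L / v = 1680 / 0.02790 = 60218 days = 164.9 years.

165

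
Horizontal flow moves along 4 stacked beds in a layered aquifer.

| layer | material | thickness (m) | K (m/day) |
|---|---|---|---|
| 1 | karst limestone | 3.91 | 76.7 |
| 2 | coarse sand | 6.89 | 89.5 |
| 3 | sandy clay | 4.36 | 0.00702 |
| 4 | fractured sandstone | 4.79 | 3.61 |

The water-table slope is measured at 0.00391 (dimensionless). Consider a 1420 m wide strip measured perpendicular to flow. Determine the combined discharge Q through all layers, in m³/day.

5190

Flow is parallel to layering, so each bed carries its own Darcy discharge and the transmissivities add.
Σ(K_i·b_i) = 76.7×3.91 + 89.5×6.89 + 0.00702×4.36 + 3.61×4.79 = 933.9 m²/day.
Hydraulic gradient i = 0.00391.
Q = Σ(K_i·b_i) · W · i = 933.9 × 1420 × 0.003910 = 5185 m³/day.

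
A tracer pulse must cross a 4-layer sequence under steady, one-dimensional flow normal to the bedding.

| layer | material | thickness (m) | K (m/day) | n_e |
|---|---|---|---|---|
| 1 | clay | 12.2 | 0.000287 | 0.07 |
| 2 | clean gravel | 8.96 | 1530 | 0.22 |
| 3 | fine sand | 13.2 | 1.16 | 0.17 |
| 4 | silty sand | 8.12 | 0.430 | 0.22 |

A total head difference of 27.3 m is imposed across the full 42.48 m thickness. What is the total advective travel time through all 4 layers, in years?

With flow normal to the layers, continuity requires the same specific discharge q through every layer.
Σ(b_i/K_i) = 12.2/0.000287 + 8.96/1530 + 13.2/1.16 + 8.12/0.430 = 42539 d.
q = Δh / Σ(b_i/K_i) = 27.3 / 42539 = 0.0006418 m/day.
In each layer the seepage velocity is v_i = q/n_i, so the layer transit time is t_i = b_i·n_i / q:
  layer 1 (clay): t_1 = 12.2 × 0.07 / 0.0006418 = 1331 d
  layer 2 (clean gravel): t_2 = 8.96 × 0.22 / 0.0006418 = 3072 d
  layer 3 (fine sand): t_3 = 13.2 × 0.17 / 0.0006418 = 3497 d
  layer 4 (silty sand): t_4 = 8.12 × 0.22 / 0.0006418 = 2784 d
Total t = Σ t_i = 10682 days = 29.25 years.

29.2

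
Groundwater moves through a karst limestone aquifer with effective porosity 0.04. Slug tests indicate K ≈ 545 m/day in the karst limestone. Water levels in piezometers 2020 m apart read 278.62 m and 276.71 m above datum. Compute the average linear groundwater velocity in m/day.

Hydraulic gradient i = (278.62 − 276.71) / 2020 = 1.91 / 2020 = 0.0009455.
Darcy flux q = K · i = 545.0 × 0.0009455 = 0.5153 m/day.
Seepage velocity v = q / n_e = 0.5153 / 0.04 = 12.88 m/day.

12.9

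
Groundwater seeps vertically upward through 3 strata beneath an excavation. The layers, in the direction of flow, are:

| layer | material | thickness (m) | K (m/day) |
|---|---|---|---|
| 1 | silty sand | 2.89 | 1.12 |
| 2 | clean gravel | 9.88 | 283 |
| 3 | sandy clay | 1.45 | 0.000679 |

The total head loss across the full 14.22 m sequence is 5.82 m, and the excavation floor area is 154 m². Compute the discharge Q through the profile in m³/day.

Flow is perpendicular to layering, so the layers act in series and the equivalent K is the thickness-weighted harmonic mean.
Total thickness L = 2.89 + 9.88 + 1.45 = 14.22 m.
Σ(b_i/K_i) = 2.89/1.12 + 9.88/283 + 1.45/0.000679 = 2138 d.
K_eq = L / Σ(b_i/K_i) = 14.22 / 2138 = 0.006651 m/day.
Q = K_eq · A · (Δh/L) = 0.006651 × 154 × (5.82/14.22) = 0.4192 m³/day.

0.419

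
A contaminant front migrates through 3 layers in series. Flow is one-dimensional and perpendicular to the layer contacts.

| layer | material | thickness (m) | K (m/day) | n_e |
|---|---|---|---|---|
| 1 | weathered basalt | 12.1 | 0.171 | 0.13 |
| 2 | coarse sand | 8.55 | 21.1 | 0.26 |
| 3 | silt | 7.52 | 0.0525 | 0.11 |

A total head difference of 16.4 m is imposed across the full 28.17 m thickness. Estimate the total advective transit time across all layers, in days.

With flow normal to the layers, continuity requires the same specific discharge q through every layer.
Σ(b_i/K_i) = 12.1/0.171 + 8.55/21.1 + 7.52/0.0525 = 214.4 d.
q = Δh / Σ(b_i/K_i) = 16.4 / 214.4 = 0.07649 m/day.
In each layer the seepage velocity is v_i = q/n_i, so the layer transit time is t_i = b_i·n_i / q:
  layer 1 (weathered basalt): t_1 = 12.1 × 0.13 / 0.07649 = 20.56 d
  layer 2 (coarse sand): t_2 = 8.55 × 0.26 / 0.07649 = 29.06 d
  layer 3 (silt): t_3 = 7.52 × 0.11 / 0.07649 = 10.81 d
Total t = Σ t_i = 60.44 days.

60.4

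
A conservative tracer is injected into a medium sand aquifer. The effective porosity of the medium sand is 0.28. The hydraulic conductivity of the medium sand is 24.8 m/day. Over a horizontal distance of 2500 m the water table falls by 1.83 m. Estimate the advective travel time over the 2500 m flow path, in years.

Hydraulic gradient i = Δh / L = 1.83 / 2500 = 0.0007320.
Darcy flux q = K · i = 24.80 × 0.0007320 = 0.01815 m/day.
Seepage velocity v = q / n_e = 0.01815 / 0.28 = 0.06483 m/day.
Travel time t = L / v = 2500 / 0.06483 = 38560 days = 105.6 years.

106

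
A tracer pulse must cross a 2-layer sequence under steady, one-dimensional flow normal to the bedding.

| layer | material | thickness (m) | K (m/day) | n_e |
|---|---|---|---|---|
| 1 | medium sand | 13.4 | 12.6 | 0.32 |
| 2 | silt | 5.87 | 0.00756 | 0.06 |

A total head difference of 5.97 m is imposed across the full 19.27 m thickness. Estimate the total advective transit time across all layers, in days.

604

With flow normal to the layers, continuity requires the same specific discharge q through every layer.
Σ(b_i/K_i) = 13.4/12.6 + 5.87/0.00756 = 777.5 d.
q = Δh / Σ(b_i/K_i) = 5.97 / 777.5 = 0.007678 m/day.
In each layer the seepage velocity is v_i = q/n_i, so the layer transit time is t_i = b_i·n_i / q:
  layer 1 (medium sand): t_1 = 13.4 × 0.32 / 0.007678 = 558.5 d
  layer 2 (silt): t_2 = 5.87 × 0.06 / 0.007678 = 45.87 d
Total t = Σ t_i = 604.3 days.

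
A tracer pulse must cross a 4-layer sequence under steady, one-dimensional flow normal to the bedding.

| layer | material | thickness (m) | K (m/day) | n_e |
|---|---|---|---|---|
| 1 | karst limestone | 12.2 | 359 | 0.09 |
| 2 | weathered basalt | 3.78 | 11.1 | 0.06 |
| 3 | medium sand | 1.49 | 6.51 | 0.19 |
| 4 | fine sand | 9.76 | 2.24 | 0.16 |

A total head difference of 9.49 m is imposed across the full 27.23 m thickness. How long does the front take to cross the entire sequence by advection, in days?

1.66

With flow normal to the layers, continuity requires the same specific discharge q through every layer.
Σ(b_i/K_i) = 12.2/359 + 3.78/11.1 + 1.49/6.51 + 9.76/2.24 = 4.961 d.
q = Δh / Σ(b_i/K_i) = 9.49 / 4.961 = 1.913 m/day.
In each layer the seepage velocity is v_i = q/n_i, so the layer transit time is t_i = b_i·n_i / q:
  layer 1 (karst limestone): t_1 = 12.2 × 0.09 / 1.913 = 0.5739 d
  layer 2 (weathered basalt): t_2 = 3.78 × 0.06 / 1.913 = 0.1186 d
  layer 3 (medium sand): t_3 = 1.49 × 0.19 / 1.913 = 0.1480 d
  layer 4 (fine sand): t_4 = 9.76 × 0.16 / 1.913 = 0.8163 d
Total t = Σ t_i = 1.657 days.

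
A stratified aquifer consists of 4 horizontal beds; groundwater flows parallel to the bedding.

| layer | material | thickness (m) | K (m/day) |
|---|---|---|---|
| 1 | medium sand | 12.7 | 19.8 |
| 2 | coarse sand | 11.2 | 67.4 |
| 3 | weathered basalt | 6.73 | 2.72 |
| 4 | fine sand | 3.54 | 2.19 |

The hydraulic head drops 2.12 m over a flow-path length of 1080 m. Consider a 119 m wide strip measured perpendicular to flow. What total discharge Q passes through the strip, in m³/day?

Flow is parallel to layering, so each bed carries its own Darcy discharge and the transmissivities add.
Σ(K_i·b_i) = 19.8×12.7 + 67.4×11.2 + 2.72×6.73 + 2.19×3.54 = 1032 m²/day.
Hydraulic gradient i = Δh / L = 2.12 / 1080 = 0.001963.
Q = Σ(K_i·b_i) · W · i = 1032 × 119 × 0.001963 = 241.2 m³/day.

241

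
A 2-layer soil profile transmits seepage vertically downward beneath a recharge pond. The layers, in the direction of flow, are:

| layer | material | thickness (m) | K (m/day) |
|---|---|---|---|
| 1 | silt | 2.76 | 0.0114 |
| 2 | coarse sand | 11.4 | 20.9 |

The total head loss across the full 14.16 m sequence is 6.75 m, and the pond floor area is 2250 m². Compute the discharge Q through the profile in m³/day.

Flow is perpendicular to layering, so the layers act in series and the equivalent K is the thickness-weighted harmonic mean.
Total thickness L = 2.76 + 11.4 = 14.16 m.
Σ(b_i/K_i) = 2.76/0.0114 + 11.4/20.9 = 242.7 d.
K_eq = L / Σ(b_i/K_i) = 14.16 / 242.7 = 0.05836 m/day.
Q = K_eq · A · (Δh/L) = 0.05836 × 2250 × (6.75/14.16) = 62.59 m³/day.

62.6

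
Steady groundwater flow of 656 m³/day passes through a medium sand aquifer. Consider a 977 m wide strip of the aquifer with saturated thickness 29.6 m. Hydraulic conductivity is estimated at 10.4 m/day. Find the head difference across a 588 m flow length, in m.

1.28

Cross-sectional area A = 977 × 29.6 = 28919 m².
From Q = K·A·i, i = Q / (K·A) = 656 / (10.40 × 28919) = 0.002181.
Head loss Δh = i · L = 0.002181 × 588 = 1.283 m.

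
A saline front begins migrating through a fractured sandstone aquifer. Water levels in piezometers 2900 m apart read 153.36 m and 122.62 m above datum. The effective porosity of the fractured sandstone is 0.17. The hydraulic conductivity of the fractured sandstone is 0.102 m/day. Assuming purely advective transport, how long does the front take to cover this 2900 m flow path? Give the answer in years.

Hydraulic gradient i = (153.36 − 122.62) / 2900 = 30.74 / 2900 = 0.01060.
Darcy flux q = K · i = 0.1020 × 0.01060 = 0.001081 m/day.
Seepage velocity v = q / n_e = 0.001081 / 0.17 = 0.006360 m/day.
Travel time t = L / v = 2900 / 0.006360 = 4.560e+05 days = 1248 years.

1250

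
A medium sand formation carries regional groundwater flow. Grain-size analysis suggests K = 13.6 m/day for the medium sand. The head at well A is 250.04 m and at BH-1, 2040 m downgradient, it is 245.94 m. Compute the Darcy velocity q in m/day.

0.0273

Hydraulic gradient i = (250.04 − 245.94) / 2040 = 4.1 / 2040 = 0.002010.
Specific discharge q = K · i = 13.60 × 0.002010 = 0.02733 m/day.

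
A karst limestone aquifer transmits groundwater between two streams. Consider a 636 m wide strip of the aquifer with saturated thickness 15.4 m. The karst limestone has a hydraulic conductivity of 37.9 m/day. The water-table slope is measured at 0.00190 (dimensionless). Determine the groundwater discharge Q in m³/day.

Cross-sectional area A = 636 × 15.4 = 9794 m².
Hydraulic gradient i = 0.00190.
Darcy's law: Q = K · A · i = 37.90 × 9794 × 0.001900 = 705.3 m³/day.

705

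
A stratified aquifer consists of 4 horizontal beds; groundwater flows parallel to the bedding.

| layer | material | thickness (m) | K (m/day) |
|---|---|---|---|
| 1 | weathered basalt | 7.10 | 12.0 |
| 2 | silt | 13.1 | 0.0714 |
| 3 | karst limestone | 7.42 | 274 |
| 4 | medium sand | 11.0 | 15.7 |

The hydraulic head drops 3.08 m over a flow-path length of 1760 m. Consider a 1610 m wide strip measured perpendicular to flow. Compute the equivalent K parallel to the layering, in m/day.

59.3

Flow is parallel to layering, so each bed carries its own Darcy discharge and the transmissivities add.
Σ(K_i·b_i) = 12.0×7.10 + 0.0714×13.1 + 274×7.42 + 15.7×11.0 = 2292 m²/day.
Total thickness b = 38.62 m, so K_eq = Σ(K_i·b_i)/b = 59.35 m/day.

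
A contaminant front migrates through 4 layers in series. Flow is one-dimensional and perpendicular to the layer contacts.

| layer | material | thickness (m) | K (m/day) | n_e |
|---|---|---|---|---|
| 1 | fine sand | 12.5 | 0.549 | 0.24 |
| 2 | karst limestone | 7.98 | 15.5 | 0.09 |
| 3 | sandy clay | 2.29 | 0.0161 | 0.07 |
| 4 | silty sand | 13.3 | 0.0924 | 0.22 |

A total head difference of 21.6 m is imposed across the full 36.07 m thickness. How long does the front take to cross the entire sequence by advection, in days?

97.5

With flow normal to the layers, continuity requires the same specific discharge q through every layer.
Σ(b_i/K_i) = 12.5/0.549 + 7.98/15.5 + 2.29/0.0161 + 13.3/0.0924 = 309.5 d.
q = Δh / Σ(b_i/K_i) = 21.6 / 309.5 = 0.06980 m/day.
In each layer the seepage velocity is v_i = q/n_i, so the layer transit time is t_i = b_i·n_i / q:
  layer 1 (fine sand): t_1 = 12.5 × 0.24 / 0.06980 = 42.98 d
  layer 2 (karst limestone): t_2 = 7.98 × 0.09 / 0.06980 = 10.29 d
  layer 3 (sandy clay): t_3 = 2.29 × 0.07 / 0.06980 = 2.297 d
  layer 4 (silty sand): t_4 = 13.3 × 0.22 / 0.06980 = 41.92 d
Total t = Σ t_i = 97.49 days.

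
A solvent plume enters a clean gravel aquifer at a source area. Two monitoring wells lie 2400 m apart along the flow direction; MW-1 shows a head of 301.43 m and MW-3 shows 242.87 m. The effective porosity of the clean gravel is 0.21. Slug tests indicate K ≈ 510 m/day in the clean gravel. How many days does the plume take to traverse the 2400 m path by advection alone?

40.5

Hydraulic gradient i = (301.43 − 242.87) / 2400 = 58.56 / 2400 = 0.02440.
Darcy flux q = K · i = 510.0 × 0.02440 = 12.44 m/day.
Seepage velocity v = q / n_e = 12.44 / 0.21 = 59.26 m/day.
Travel time t = L / v = 2400 / 59.26 = 40.50 days.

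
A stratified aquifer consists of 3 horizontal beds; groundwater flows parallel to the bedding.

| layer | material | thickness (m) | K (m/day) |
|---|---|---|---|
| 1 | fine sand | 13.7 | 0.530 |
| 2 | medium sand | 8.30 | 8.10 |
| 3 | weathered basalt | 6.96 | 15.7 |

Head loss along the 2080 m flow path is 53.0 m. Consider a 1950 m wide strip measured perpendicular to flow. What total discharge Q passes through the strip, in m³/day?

9130

Flow is parallel to layering, so each bed carries its own Darcy discharge and the transmissivities add.
Σ(K_i·b_i) = 0.530×13.7 + 8.10×8.30 + 15.7×6.96 = 183.8 m²/day.
Hydraulic gradient i = Δh / L = 53.0 / 2080 = 0.02548.
Q = Σ(K_i·b_i) · W · i = 183.8 × 1950 × 0.02548 = 9131 m³/day.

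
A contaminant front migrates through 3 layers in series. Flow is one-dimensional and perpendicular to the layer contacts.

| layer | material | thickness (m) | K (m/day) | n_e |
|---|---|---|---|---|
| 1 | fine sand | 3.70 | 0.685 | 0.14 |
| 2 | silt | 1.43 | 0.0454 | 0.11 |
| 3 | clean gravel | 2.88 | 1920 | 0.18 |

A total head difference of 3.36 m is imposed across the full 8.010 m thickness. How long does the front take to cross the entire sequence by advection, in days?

13.1

With flow normal to the layers, continuity requires the same specific discharge q through every layer.
Σ(b_i/K_i) = 3.70/0.685 + 1.43/0.0454 + 2.88/1920 = 36.90 d.
q = Δh / Σ(b_i/K_i) = 3.36 / 36.90 = 0.09106 m/day.
In each layer the seepage velocity is v_i = q/n_i, so the layer transit time is t_i = b_i·n_i / q:
  layer 1 (fine sand): t_1 = 3.70 × 0.14 / 0.09106 = 5.689 d
  layer 2 (silt): t_2 = 1.43 × 0.11 / 0.09106 = 1.728 d
  layer 3 (clean gravel): t_3 = 2.88 × 0.18 / 0.09106 = 5.693 d
Total t = Σ t_i = 13.11 days.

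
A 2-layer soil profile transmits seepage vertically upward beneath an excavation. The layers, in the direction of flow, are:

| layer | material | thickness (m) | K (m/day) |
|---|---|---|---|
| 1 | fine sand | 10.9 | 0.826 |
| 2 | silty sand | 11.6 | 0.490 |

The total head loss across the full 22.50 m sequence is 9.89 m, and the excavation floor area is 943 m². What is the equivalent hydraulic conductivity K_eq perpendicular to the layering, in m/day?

Flow is perpendicular to layering, so the layers act in series and the equivalent K is the thickness-weighted harmonic mean.
Total thickness L = 10.9 + 11.6 = 22.50 m.
Σ(b_i/K_i) = 10.9/0.826 + 11.6/0.490 = 36.87 d.
K_eq = L / Σ(b_i/K_i) = 22.50 / 36.87 = 0.6103 m/day.

0.610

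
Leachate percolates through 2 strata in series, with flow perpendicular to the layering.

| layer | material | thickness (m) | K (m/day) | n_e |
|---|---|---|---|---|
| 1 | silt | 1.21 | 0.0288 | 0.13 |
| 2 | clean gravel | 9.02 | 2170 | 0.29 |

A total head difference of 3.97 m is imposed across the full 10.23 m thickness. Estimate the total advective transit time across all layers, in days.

29.4

With flow normal to the layers, continuity requires the same specific discharge q through every layer.
Σ(b_i/K_i) = 1.21/0.0288 + 9.02/2170 = 42.02 d.
q = Δh / Σ(b_i/K_i) = 3.97 / 42.02 = 0.09448 m/day.
In each layer the seepage velocity is v_i = q/n_i, so the layer transit time is t_i = b_i·n_i / q:
  layer 1 (silt): t_1 = 1.21 × 0.13 / 0.09448 = 1.665 d
  layer 2 (clean gravel): t_2 = 9.02 × 0.29 / 0.09448 = 27.69 d
Total t = Σ t_i = 29.35 days.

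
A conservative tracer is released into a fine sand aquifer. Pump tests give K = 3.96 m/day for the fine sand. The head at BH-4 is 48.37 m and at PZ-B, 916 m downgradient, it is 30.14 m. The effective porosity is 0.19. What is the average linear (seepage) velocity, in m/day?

0.415

Hydraulic gradient i = (48.37 − 30.14) / 916 = 18.23 / 916 = 0.01990.
Darcy flux q = K · i = 3.960 × 0.01990 = 0.07881 m/day.
Seepage velocity v = q / n_e = 0.07881 / 0.19 = 0.4148 m/day.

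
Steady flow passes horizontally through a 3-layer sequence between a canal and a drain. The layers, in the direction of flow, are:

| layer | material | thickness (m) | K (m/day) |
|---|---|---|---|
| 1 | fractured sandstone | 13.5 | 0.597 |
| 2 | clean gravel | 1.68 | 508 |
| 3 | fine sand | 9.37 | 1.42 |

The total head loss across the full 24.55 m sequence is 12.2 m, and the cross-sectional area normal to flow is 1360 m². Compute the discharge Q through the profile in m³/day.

Flow is perpendicular to layering, so the layers act in series and the equivalent K is the thickness-weighted harmonic mean.
Total thickness L = 13.5 + 1.68 + 9.37 = 24.55 m.
Σ(b_i/K_i) = 13.5/0.597 + 1.68/508 + 9.37/1.42 = 29.21 d.
K_eq = L / Σ(b_i/K_i) = 24.55 / 29.21 = 0.8403 m/day.
Q = K_eq · A · (Δh/L) = 0.8403 × 1360 × (12.2/24.55) = 567.9 m³/day.

568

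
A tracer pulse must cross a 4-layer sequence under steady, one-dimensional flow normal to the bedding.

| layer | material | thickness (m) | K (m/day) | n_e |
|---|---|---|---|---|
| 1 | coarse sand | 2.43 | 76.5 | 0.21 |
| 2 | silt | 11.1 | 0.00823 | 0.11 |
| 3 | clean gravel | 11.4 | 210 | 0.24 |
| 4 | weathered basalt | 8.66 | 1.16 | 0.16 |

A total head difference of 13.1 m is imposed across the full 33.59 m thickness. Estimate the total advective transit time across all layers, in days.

606

With flow normal to the layers, continuity requires the same specific discharge q through every layer.
Σ(b_i/K_i) = 2.43/76.5 + 11.1/0.00823 + 11.4/210 + 8.66/1.16 = 1356 d.
q = Δh / Σ(b_i/K_i) = 13.1 / 1356 = 0.009659 m/day.
In each layer the seepage velocity is v_i = q/n_i, so the layer transit time is t_i = b_i·n_i / q:
  layer 1 (coarse sand): t_1 = 2.43 × 0.21 / 0.009659 = 52.83 d
  layer 2 (silt): t_2 = 11.1 × 0.11 / 0.009659 = 126.4 d
  layer 3 (clean gravel): t_3 = 11.4 × 0.24 / 0.009659 = 283.3 d
  layer 4 (weathered basalt): t_4 = 8.66 × 0.16 / 0.009659 = 143.5 d
Total t = Σ t_i = 606.0 days.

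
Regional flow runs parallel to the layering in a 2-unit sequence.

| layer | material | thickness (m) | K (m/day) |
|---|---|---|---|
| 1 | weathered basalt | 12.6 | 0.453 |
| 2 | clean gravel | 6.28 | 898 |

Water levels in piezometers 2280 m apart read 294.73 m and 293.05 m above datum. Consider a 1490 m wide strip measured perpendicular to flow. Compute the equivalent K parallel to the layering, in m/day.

Flow is parallel to layering, so each bed carries its own Darcy discharge and the transmissivities add.
Σ(K_i·b_i) = 0.453×12.6 + 898×6.28 = 5645 m²/day.
Total thickness b = 18.88 m, so K_eq = Σ(K_i·b_i)/b = 299.0 m/day.

299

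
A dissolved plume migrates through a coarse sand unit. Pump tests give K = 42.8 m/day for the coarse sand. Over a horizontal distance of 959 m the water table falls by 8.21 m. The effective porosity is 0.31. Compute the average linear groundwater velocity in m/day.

Hydraulic gradient i = Δh / L = 8.21 / 959 = 0.008561.
Darcy flux q = K · i = 42.80 × 0.008561 = 0.3664 m/day.
Seepage velocity v = q / n_e = 0.3664 / 0.31 = 1.182 m/day.

1.18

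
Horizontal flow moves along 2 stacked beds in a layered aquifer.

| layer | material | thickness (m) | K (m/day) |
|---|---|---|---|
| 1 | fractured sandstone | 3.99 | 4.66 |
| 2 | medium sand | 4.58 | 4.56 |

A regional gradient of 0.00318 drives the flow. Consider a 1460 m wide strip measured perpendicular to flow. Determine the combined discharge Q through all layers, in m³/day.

Flow is parallel to layering, so each bed carries its own Darcy discharge and the transmissivities add.
Σ(K_i·b_i) = 4.66×3.99 + 4.56×4.58 = 39.48 m²/day.
Hydraulic gradient i = 0.00318.
Q = Σ(K_i·b_i) · W · i = 39.48 × 1460 × 0.003180 = 183.3 m³/day.

183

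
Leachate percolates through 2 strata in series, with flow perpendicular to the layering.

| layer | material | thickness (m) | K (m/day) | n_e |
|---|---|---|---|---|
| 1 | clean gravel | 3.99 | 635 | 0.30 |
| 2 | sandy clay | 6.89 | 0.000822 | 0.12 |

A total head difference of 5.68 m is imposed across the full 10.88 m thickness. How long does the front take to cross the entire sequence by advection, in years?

8.18

With flow normal to the layers, continuity requires the same specific discharge q through every layer.
Σ(b_i/K_i) = 3.99/635 + 6.89/0.000822 = 8382 d.
q = Δh / Σ(b_i/K_i) = 5.68 / 8382 = 0.0006776 m/day.
In each layer the seepage velocity is v_i = q/n_i, so the layer transit time is t_i = b_i·n_i / q:
  layer 1 (clean gravel): t_1 = 3.99 × 0.30 / 0.0006776 = 1766 d
  layer 2 (sandy clay): t_2 = 6.89 × 0.12 / 0.0006776 = 1220 d
Total t = Σ t_i = 2987 days = 8.177 years.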